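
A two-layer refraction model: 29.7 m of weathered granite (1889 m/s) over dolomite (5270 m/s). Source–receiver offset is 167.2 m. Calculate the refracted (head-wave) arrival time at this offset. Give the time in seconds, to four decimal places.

θ_c = arcsin(V₁/V₂) = arcsin(1889/5270) = 21.00°, cos θ_c = 0.9336.
Intercept time tᵢ = 2h cos θ_c / V₁ = 2·29.7·0.9336/1889 = 0.02936 s.
t = x/V₂ + tᵢ = 167.2/5270 + 0.02936 = 0.06108 s.

0.0611 s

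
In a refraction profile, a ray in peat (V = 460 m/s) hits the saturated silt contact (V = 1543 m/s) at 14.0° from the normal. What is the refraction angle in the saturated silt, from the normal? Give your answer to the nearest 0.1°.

54.2°

Snell's law: sin θ₂ = (V₂/V₁)·sin θ₁ = (1543/460)·sin 14.0° = 0.8115.
θ₂ = sin⁻¹(0.8115) = 54.24° (from vertical).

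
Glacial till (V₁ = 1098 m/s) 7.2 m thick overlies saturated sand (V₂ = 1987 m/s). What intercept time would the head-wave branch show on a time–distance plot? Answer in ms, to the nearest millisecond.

tᵢ = 2h·√(V₂²−V₁²)/(V₁V₂).
√(V₂²−V₁²) = √(1987²−1098²) = 1656.1 m/s.
tᵢ = 2·7.2·1656.1/(1098·1987) = 0.01093 s.

11 ms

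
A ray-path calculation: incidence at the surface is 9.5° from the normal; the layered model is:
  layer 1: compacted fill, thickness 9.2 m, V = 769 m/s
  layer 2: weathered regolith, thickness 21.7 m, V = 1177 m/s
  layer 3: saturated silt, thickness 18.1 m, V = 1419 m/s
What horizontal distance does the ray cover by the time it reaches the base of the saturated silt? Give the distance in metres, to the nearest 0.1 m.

Ray parameter p = sin 9.5° / 769 m/s = 2.1463e-04 s/m.
Layer 1: θ = 9.50°; offset = 9.2·tan 9.50° = 1.540 m.
Layer 2: sin θ = p·1177 = 0.2526 → θ = 14.63°; offset = 21.7·tan 14.63° = 5.665 m.
Layer 3: sin θ = p·1419 = 0.3046 → θ = 17.73°; offset = 18.1·tan 17.73° = 5.787 m.
Summing the layer offsets gives 12.992 m.

13.0 m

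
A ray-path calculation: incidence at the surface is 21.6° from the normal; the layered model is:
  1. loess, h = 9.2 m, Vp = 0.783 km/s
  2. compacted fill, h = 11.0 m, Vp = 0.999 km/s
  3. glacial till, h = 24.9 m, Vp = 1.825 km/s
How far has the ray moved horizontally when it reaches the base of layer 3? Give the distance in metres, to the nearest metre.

51 m

Ray parameter p = sin 21.6° / 0.783 km/s = 4.7015e-01 s/km.
Layer 1: θ = 21.60°; offset = 9.2·tan 21.60° = 3.643 m.
Layer 2: sin θ = p·0.999 = 0.4697 → θ = 28.01°; offset = 11.0·tan 28.01° = 5.852 m.
Layer 3: sin θ = p·1.825 = 0.8580 → θ = 59.09°; offset = 24.9·tan 59.09° = 41.596 m.
Summing the layer offsets gives 51.091 m.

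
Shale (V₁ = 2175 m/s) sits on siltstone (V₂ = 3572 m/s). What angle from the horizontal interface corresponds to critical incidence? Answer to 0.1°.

Critical incidence: sin θ_c = V₁/V₂ = 2175/3572 = 0.6089.
θ_c = arcsin 0.6089 = 37.51°.
Measured from the interface: 90° − 37.51° = 52.49°.

52.5°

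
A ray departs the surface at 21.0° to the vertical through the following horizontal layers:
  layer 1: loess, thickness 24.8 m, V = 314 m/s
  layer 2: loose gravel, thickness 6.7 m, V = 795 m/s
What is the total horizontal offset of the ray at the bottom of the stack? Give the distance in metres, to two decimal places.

23.98 m

p = sin θ₁/V₁ = sin 21.0°/314 = 1.1413e-03 s/m is conserved through the stack.
Layer 1: θ = 21.00°; offset = 24.8·tan 21.00° = 9.5198 m.
Layer 2: sin θ = p·795 = 0.9073 → θ = 65.14°; offset = 6.7·tan 65.14° = 14.4599 m.
Total horizontal offset = 23.9797 m.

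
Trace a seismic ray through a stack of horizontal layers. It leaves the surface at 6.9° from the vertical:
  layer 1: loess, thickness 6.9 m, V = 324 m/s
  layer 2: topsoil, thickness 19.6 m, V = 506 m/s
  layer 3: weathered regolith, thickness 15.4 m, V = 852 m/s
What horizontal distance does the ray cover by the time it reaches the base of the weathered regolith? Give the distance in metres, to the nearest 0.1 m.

9.7 m

p = sin θ₁/V₁ = sin 6.9°/324 = 3.7079e-04 s/m is conserved through the stack.
Layer 1: θ = 6.90°; offset = 6.9·tan 6.90° = 0.835 m.
Layer 2: sin θ = p·506 = 0.1876 → θ = 10.81°; offset = 19.6·tan 10.81° = 3.744 m.
Layer 3: sin θ = p·852 = 0.3159 → θ = 18.42°; offset = 15.4·tan 18.42° = 5.128 m.
Total horizontal offset = 9.707 m.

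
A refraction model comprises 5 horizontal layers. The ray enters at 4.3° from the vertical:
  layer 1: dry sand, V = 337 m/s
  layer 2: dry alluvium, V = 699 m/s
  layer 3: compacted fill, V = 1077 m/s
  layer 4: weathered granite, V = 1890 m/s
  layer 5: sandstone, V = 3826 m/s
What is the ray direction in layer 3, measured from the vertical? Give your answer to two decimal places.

Snell's law across each interface conserves sin θ / V, so sin θ_3 = V_3·sin θ₁/V₁.
sin θ_3 = 1077 × sin 4.3° / 337 = 0.2396.
θ_3 = arcsin 0.2396 = 13.86°.

13.86°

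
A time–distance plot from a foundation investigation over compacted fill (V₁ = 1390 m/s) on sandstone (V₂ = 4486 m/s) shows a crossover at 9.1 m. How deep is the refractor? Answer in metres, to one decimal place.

3.3 m

x_cross = 2h·√((V₂+V₁)/(V₂−V₁)) → h = x_cross / (2·√((V₂+V₁)/(V₂−V₁))).
√((V₂+V₁)/(V₂−V₁)) = √((4486+1390)/(4486−1390)) = 1.3777.
h = 9.1 / (2·1.3777) = 3.30 m.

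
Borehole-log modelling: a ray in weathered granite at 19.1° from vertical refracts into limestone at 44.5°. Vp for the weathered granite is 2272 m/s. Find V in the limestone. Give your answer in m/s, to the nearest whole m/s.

sin 19.1° = 0.3272; sin 44.5° = 0.7009.
V₂ = V₁·(sin θ₂/sin θ₁) = 2272·(0.7009/0.3272) = 4866.68 m/s.

4867 m/s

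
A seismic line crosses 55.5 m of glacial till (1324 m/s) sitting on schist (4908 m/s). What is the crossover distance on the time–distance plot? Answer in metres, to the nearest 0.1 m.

146.4 m

θ_c = arcsin(1324/4908) = 15.65°, so cos θ_c = 0.9629 and tᵢ = 2h cos θ_c/V₁ = 0.0807 s.
At crossover x/V₁ = x/V₂ + tᵢ ⇒ x = tᵢ/(1/V₁ − 1/V₂) = 0.08073/(7.5529e-04 − 2.0375e-04) = 146.37 m.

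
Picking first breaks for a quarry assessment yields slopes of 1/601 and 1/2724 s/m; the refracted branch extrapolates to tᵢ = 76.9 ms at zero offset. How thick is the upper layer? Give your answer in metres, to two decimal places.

θ_c = arcsin(601/2724) = 12.75°; cos θ_c = 0.9754.
tᵢ = 2h cos θ_c/V₁ ⇒ h = tᵢ·V₁/(2 cos θ_c) = 0.0769·601/(2·0.9754) = 23.69 m.

23.69 m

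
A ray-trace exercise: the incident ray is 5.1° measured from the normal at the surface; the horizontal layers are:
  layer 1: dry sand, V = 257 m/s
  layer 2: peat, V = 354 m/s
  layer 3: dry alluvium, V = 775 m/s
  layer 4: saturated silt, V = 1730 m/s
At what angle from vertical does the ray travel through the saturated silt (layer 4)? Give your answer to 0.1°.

Ray parameter p = sin 5.1° / 257 = 3.4589e-04 s/m.
sin θ_4 = p·V_4 = 3.4589e-04 × 1730 = 0.5984.
θ_4 = 36.75° from the vertical.

36.8°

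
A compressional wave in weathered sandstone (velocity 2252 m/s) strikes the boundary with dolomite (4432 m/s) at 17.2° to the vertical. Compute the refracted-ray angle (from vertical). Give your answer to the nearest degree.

36°

sin θ₁/V₁ = sin θ₂/V₂ ⇒ sin θ₂ = 4432·sin 17.2°/2252 = 4432·0.2957/2252 = 0.5820.
θ₂ = arcsin 0.5820 = 35.59° from the normal.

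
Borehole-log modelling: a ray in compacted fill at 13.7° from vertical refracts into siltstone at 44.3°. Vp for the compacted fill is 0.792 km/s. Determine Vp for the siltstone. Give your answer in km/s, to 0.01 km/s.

sin 13.7° = 0.2368; sin 44.3° = 0.6984.
V₂ = V₁·(sin θ₂/sin θ₁) = 0.792·(0.6984/0.2368) = 2.34 km/s.

2.34 km/s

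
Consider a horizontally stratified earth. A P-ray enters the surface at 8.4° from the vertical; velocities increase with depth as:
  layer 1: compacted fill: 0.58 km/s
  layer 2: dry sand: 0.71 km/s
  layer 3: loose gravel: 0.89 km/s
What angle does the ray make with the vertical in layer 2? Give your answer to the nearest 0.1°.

Ray parameter p = sin 8.4° / 0.58 = 2.5187e-01 s/km.
sin θ_2 = p·V_2 = 2.5187e-01 × 0.71 = 0.1788.
θ_2 = 10.30° from the vertical.

10.3°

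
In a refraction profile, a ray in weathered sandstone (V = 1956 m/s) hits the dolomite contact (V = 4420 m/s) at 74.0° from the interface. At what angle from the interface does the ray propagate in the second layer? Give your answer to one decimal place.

Convert to the normal: θ₁ = 90° − 74.0° = 16.0°.
sin θ₁/V₁ = sin θ₂/V₂ ⇒ sin θ₂ = 4420·sin 16.0°/1956 = 4420·0.2756/1956 = 0.6229.
θ₂ = arcsin 0.6229 = 38.53° from the normal.
From the interface: 90° − 38.53° = 51.47°.

51.5°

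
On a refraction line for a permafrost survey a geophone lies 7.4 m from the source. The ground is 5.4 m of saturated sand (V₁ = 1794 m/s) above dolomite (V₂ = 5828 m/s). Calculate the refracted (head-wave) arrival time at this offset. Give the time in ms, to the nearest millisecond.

t = x/V₂ + 2h·√(V₂²−V₁²)/(V₁V₂).
√(V₂²−V₁²) = √(5828²−1794²) = 5545.0 m/s; delay term = 2·5.4·5545.0/(1794·5828) = 0.00573 s.
t = 7.4/5828 + 0.00573 = 0.00700 s.

7 ms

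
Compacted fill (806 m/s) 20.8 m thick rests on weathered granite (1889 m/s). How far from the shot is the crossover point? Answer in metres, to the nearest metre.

θ_c = arcsin(806/1889) = 25.26°, so cos θ_c = 0.9044 and tᵢ = 2h cos θ_c/V₁ = 0.0467 s.
At crossover x/V₁ = x/V₂ + tᵢ ⇒ x = tᵢ/(1/V₁ − 1/V₂) = 0.04668/(1.2407e-03 − 5.2938e-04) = 65.62 m.

66 m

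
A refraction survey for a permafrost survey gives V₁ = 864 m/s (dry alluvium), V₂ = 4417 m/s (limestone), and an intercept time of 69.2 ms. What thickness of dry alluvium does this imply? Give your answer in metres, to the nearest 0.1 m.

θ_c = arcsin(864/4417) = 11.28°; cos θ_c = 0.9807.
tᵢ = 2h cos θ_c/V₁ ⇒ h = tᵢ·V₁/(2 cos θ_c) = 0.0692·864/(2·0.9807) = 30.48 m.

30.5 m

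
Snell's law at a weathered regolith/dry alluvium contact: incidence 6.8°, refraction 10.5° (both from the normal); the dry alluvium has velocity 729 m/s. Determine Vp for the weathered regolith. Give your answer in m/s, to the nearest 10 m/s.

Snell's law: sin 6.8°/V₁ = sin 10.5°/V₂.
V₁ = V₂·sin 6.8°/sin 10.5° = 729 × 0.6497 = 473.65 m/s.

470 m/s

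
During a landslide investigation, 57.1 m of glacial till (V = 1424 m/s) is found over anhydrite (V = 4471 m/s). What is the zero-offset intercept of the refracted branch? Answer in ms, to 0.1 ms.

76.0 ms

tᵢ = 2h·√(V₂²−V₁²)/(V₁V₂).
√(V₂²−V₁²) = √(4471²−1424²) = 4238.2 m/s.
tᵢ = 2·57.1·4238.2/(1424·4471) = 0.07602 s.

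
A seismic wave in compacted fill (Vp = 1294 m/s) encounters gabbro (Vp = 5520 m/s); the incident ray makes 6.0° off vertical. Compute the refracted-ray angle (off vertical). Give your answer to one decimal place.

26.5°

sin θ₁/V₁ = sin θ₂/V₂ ⇒ sin θ₂ = 5520·sin 6.0°/1294 = 5520·0.1045/1294 = 0.4459.
θ₂ = arcsin 0.4459 = 26.48° from the normal.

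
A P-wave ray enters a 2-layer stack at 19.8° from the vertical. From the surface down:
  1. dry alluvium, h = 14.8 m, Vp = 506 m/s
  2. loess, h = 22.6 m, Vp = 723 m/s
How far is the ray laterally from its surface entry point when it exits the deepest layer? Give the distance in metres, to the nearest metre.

18 m

Apply Snell's law at each interface; in layer i the horizontal offset is hᵢ·tan θᵢ.
Layer 1: θ = 19.80°; offset = 14.8·tan 19.80° = 5.328 m.
Layer 2: sin θ = 723·sin 19.8°/506 = 0.4840, θ = 28.95°; offset = 22.6·tan 28.95° = 12.500 m.
Summing the layer offsets gives 17.829 m.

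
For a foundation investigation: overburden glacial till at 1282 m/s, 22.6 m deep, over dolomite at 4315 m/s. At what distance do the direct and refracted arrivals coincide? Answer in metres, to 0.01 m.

61.40 m

θ_c = arcsin(1282/4315) = 17.28°, so cos θ_c = 0.9548 and tᵢ = 2h cos θ_c/V₁ = 0.0337 s.
At crossover x/V₁ = x/V₂ + tᵢ ⇒ x = tᵢ/(1/V₁ − 1/V₂) = 0.03367/(7.8003e-04 − 2.3175e-04) = 61.40 m.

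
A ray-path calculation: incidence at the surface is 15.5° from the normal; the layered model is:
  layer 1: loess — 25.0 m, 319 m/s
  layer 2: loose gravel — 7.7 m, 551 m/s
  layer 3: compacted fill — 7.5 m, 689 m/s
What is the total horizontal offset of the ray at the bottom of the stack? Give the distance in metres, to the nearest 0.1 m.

Apply Snell's law at each interface; in layer i the horizontal offset is hᵢ·tan θᵢ.
Layer 1: θ = 15.50°; offset = 25.0·tan 15.50° = 6.933 m.
Layer 2: sin θ = 551·sin 15.5°/319 = 0.4616, θ = 27.49°; offset = 7.7·tan 27.49° = 4.007 m.
Layer 3: sin θ = 689·sin 15.5°/319 = 0.5772, θ = 35.25°; offset = 7.5·tan 35.25° = 5.301 m.
Summing the layer offsets gives 16.241 m.

16.2 m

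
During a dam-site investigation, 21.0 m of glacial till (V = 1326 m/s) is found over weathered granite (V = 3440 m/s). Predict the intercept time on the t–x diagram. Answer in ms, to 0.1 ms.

θ_c = arcsin(V₁/V₂) = arcsin(1326/3440) = 22.67°; cos θ_c = 0.9227.
tᵢ = 2h·cos θ_c / V₁ = 2·21.0·0.9227 / 1326 = 0.02923 s.

29.2 ms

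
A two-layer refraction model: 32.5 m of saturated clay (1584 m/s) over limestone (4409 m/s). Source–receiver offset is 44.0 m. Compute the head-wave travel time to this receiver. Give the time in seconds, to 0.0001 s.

0.0483 s

θ_c = arcsin(V₁/V₂) = arcsin(1584/4409) = 21.06°, cos θ_c = 0.9332.
Intercept time tᵢ = 2h cos θ_c / V₁ = 2·32.5·0.9332/1584 = 0.03830 s.
t = x/V₂ + tᵢ = 44.0/4409 + 0.03830 = 0.04828 s.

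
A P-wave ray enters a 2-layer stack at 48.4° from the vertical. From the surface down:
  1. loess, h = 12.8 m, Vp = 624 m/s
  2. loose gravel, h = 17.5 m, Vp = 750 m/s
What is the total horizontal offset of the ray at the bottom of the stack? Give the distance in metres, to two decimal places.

Ray parameter p = sin 48.4° / 624 m/s = 1.1984e-03 s/m.
Layer 1: θ = 48.40°; offset = 12.8·tan 48.40° = 14.4170 m.
Layer 2: sin θ = p·750 = 0.8988 → θ = 64.00°; offset = 17.5·tan 64.00° = 35.8807 m.
Total horizontal offset = 50.2977 m.

50.30 m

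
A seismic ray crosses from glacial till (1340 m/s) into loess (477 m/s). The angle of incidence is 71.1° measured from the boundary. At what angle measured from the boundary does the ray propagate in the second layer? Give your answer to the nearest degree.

83°

Angle from the normal: 90° − 71.1° = 18.9°.
sin θ₁/V₁ = sin θ₂/V₂ ⇒ sin θ₂ = 477·sin 18.9°/1340 = 477·0.3239/1340 = 0.1153.
θ₂ = sin⁻¹(0.1153) = 6.62° (from vertical).
From the interface: 90° − 6.62° = 83.38°.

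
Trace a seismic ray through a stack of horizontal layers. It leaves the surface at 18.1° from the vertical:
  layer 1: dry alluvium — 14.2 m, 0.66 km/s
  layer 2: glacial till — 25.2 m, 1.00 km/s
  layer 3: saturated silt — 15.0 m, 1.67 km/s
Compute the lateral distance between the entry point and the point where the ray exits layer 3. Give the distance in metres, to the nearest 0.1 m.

37.2 m

Apply Snell's law at each interface; in layer i the horizontal offset is hᵢ·tan θᵢ.
Layer 1: θ = 18.10°; offset = 14.2·tan 18.10° = 4.641 m.
Layer 2: sin θ = 1.00·sin 18.1°/0.66 = 0.4707, θ = 28.08°; offset = 25.2·tan 28.08° = 13.445 m.
Layer 3: sin θ = 1.67·sin 18.1°/0.66 = 0.7861, θ = 51.82°; offset = 15.0·tan 51.82° = 19.077 m.
Total horizontal offset = 37.164 m.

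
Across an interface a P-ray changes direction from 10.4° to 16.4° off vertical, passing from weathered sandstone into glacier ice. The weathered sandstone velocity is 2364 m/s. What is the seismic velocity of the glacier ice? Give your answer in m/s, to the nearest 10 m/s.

sin 10.4° = 0.1805; sin 16.4° = 0.2823.
V₂ = V₁·(sin θ₂/sin θ₁) = 2364·(0.2823/0.1805) = 3697.42 m/s.

3700 m/s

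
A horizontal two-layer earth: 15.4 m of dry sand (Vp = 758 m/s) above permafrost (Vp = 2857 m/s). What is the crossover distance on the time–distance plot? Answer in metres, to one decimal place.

x_cross = 2h·√((V₂+V₁)/(V₂−V₁)).
(V₂+V₁)/(V₂−V₁) = (2857+758)/(2857−758) = 1.7222; √ = 1.3123.
x_cross = 2·15.4·1.3123 = 40.42 m.

40.4 m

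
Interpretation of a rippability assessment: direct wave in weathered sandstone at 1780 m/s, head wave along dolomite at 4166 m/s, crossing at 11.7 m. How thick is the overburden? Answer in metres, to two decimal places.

x_cross = 2h·√((V₂+V₁)/(V₂−V₁)) → h = x_cross / (2·√((V₂+V₁)/(V₂−V₁))).
√((V₂+V₁)/(V₂−V₁)) = √((4166+1780)/(4166−1780)) = 1.5786.
h = 11.7 / (2·1.5786) = 3.71 m.

3.71 m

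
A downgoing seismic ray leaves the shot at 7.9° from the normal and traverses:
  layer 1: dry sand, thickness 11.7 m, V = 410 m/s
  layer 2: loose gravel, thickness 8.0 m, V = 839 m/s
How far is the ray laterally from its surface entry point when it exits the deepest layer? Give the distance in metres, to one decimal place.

4.0 m

p = sin θ₁/V₁ = sin 7.9°/410 = 3.3523e-04 s/m is conserved through the stack.
Layer 1: θ = 7.90°; offset = 11.7·tan 7.90° = 1.624 m.
Layer 2: sin θ = p·839 = 0.2813 → θ = 16.34°; offset = 8.0·tan 16.34° = 2.345 m.
Σ offsets = 3.968 m.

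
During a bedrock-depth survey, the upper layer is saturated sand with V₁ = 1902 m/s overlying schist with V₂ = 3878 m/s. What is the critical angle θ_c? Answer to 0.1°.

29.4°

At critical incidence the refracted ray runs along the interface (θ₂ = 90°), so sin θ_c = V₁/V₂.
θ_c = arcsin(1902/3878) = arcsin 0.4905 = 29.37°.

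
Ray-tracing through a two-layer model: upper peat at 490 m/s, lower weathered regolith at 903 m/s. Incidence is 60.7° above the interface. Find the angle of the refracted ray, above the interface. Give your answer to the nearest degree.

Convert to the normal: θ₁ = 90° − 60.7° = 29.3°.
sin θ₁/V₁ = sin θ₂/V₂ ⇒ sin θ₂ = 903·sin 29.3°/490 = 903·0.4894/490 = 0.9019.
θ₂ = arcsin 0.9019 = 64.40° from the normal.
From the interface: 90° − 64.40° = 25.60°.

26°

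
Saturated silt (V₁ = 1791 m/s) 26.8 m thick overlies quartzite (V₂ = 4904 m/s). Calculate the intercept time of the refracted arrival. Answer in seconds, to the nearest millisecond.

0.028 s

tᵢ = 2h·√(V₂²−V₁²)/(V₁V₂).
√(V₂²−V₁²) = √(4904²−1791²) = 4565.3 m/s.
tᵢ = 2·26.8·4565.3/(1791·4904) = 0.02786 s.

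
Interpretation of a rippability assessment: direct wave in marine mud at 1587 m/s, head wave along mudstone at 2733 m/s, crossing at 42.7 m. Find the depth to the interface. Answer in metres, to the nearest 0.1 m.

11.0 m

x_cross = 2h·√((V₂+V₁)/(V₂−V₁)) → h = x_cross / (2·√((V₂+V₁)/(V₂−V₁))).
√((V₂+V₁)/(V₂−V₁)) = √((2733+1587)/(2733−1587)) = 1.9416.
h = 42.7 / (2·1.9416) = 11.00 m.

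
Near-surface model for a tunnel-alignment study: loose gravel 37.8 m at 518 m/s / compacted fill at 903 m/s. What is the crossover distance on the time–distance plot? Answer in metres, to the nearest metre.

145 m

x_cross = 2h·√((V₂+V₁)/(V₂−V₁)).
(V₂+V₁)/(V₂−V₁) = (903+518)/(903−518) = 3.6909; √ = 1.9212.
x_cross = 2·37.8·1.9212 = 145.24 m.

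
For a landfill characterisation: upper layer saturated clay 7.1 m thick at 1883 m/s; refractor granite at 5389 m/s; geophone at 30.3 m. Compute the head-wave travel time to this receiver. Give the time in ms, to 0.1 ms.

θ_c = arcsin(V₁/V₂) = arcsin(1883/5389) = 20.45°, cos θ_c = 0.9370.
Intercept time tᵢ = 2h cos θ_c / V₁ = 2·7.1·0.9370/1883 = 0.00707 s.
t = x/V₂ + tᵢ = 30.3/5389 + 0.00707 = 0.01269 s.

12.7 ms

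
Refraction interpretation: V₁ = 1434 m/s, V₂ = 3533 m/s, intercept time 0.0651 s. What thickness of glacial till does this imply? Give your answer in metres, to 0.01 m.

51.07 m

θ_c = arcsin(1434/3533) = 23.95°; cos θ_c = 0.9139.
tᵢ = 2h cos θ_c/V₁ ⇒ h = tᵢ·V₁/(2 cos θ_c) = 0.0651·1434/(2·0.9139) = 51.07 m.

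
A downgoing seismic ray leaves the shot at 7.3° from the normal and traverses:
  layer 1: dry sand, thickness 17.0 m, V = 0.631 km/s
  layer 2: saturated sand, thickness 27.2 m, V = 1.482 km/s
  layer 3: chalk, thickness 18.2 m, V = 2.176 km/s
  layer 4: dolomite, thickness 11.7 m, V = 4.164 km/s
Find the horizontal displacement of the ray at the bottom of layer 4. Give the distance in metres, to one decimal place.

Apply Snell's law at each interface; in layer i the horizontal offset is hᵢ·tan θᵢ.
Layer 1: θ = 7.30°; offset = 17.0·tan 7.30° = 2.178 m.
Layer 2: sin θ = 1.482·sin 7.3°/0.631 = 0.2984, θ = 17.36°; offset = 27.2·tan 17.36° = 8.505 m.
Layer 3: sin θ = 2.176·sin 7.3°/0.631 = 0.4382, θ = 25.99°; offset = 18.2·tan 25.99° = 8.872 m.
Layer 4: sin θ = 4.164·sin 7.3°/0.631 = 0.8385, θ = 56.98°; offset = 11.7·tan 56.98° = 18.004 m.
Σ offsets = 37.559 m.

37.6 m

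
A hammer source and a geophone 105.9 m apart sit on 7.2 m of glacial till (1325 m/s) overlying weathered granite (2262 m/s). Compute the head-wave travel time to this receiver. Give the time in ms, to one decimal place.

t = x/V₂ + 2h·√(V₂²−V₁²)/(V₁V₂).
√(V₂²−V₁²) = √(2262²−1325²) = 1833.3 m/s; delay term = 2·7.2·1833.3/(1325·2262) = 0.00881 s.
t = 105.9/2262 + 0.00881 = 0.05563 s.

55.6 ms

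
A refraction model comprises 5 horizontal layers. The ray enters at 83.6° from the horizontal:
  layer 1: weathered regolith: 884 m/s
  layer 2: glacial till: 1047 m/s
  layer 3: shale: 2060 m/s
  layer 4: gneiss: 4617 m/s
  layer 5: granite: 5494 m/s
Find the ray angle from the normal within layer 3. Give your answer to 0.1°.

From the normal: θ₁ = 90° − 83.6° = 6.4°.
Ray parameter p = sin 6.4° / 884 = 1.2610e-04 s/m.
sin θ_3 = p·V_3 = 1.2610e-04 × 2060 = 0.2598.
θ_3 = 15.06° from the vertical.

15.1°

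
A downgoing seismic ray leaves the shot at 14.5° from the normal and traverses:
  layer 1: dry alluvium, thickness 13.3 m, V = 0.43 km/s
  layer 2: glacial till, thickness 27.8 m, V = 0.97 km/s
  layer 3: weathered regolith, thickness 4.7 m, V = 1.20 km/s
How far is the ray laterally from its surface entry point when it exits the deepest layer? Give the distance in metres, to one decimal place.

27.1 m

Apply Snell's law at each interface; in layer i the horizontal offset is hᵢ·tan θᵢ.
Layer 1: θ = 14.50°; offset = 13.3·tan 14.50° = 3.440 m.
Layer 2: sin θ = 0.97·sin 14.5°/0.43 = 0.5648, θ = 34.39°; offset = 27.8·tan 34.39° = 19.027 m.
Layer 3: sin θ = 1.20·sin 14.5°/0.43 = 0.6987, θ = 44.33°; offset = 4.7·tan 44.33° = 4.591 m.
Σ offsets = 27.058 m.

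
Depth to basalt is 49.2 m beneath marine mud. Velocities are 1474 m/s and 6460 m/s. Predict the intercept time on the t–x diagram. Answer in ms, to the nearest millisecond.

θ_c = arcsin(V₁/V₂) = arcsin(1474/6460) = 13.19°; cos θ_c = 0.9736.
tᵢ = 2h·cos θ_c / V₁ = 2·49.2·0.9736 / 1474 = 0.06500 s.

65 ms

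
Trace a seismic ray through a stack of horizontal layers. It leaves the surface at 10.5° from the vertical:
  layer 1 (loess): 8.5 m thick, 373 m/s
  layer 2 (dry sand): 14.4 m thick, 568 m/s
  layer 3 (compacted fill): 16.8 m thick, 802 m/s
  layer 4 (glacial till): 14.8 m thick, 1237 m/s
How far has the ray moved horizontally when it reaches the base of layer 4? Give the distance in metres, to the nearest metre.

Apply Snell's law at each interface; in layer i the horizontal offset is hᵢ·tan θᵢ.
Layer 1: θ = 10.50°; offset = 8.5·tan 10.50° = 1.575 m.
Layer 2: sin θ = 568·sin 10.5°/373 = 0.2775, θ = 16.11°; offset = 14.4·tan 16.11° = 4.159 m.
Layer 3: sin θ = 802·sin 10.5°/373 = 0.3918, θ = 23.07°; offset = 16.8·tan 23.07° = 7.155 m.
Layer 4: sin θ = 1237·sin 10.5°/373 = 0.6044, θ = 37.18°; offset = 14.8·tan 37.18° = 11.227 m.
Summing the layer offsets gives 24.116 m.

24 m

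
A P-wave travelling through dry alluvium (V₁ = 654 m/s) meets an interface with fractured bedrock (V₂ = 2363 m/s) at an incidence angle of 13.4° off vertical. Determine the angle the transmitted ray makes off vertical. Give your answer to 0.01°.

56.86°

Snell's law: sin θ₂ = (V₂/V₁)·sin θ₁ = (2363/654)·sin 13.4° = 0.8373.
θ₂ = sin⁻¹(0.8373) = 56.86° (from vertical).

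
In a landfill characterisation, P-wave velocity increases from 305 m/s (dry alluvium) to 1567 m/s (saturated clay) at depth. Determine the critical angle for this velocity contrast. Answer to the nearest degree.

At critical incidence the refracted ray runs along the interface (θ₂ = 90°), so sin θ_c = V₁/V₂.
θ_c = arcsin(305/1567) = arcsin 0.1946 = 11.22°.

11°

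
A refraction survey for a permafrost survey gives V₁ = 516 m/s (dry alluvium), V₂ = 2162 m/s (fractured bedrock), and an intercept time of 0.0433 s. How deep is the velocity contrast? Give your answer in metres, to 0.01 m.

θ_c = arcsin(516/2162) = 13.81°; cos θ_c = 0.9711.
tᵢ = 2h cos θ_c/V₁ ⇒ h = tᵢ·V₁/(2 cos θ_c) = 0.0433·516/(2·0.9711) = 11.50 m.

11.50 m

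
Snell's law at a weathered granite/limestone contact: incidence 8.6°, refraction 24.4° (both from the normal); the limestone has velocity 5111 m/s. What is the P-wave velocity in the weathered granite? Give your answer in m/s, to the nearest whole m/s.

1850 m/s

Snell's law: sin 8.6°/V₁ = sin 24.4°/V₂.
V₁ = V₂·sin 8.6°/sin 24.4° = 5111 × 0.3620 = 1850.08 m/s.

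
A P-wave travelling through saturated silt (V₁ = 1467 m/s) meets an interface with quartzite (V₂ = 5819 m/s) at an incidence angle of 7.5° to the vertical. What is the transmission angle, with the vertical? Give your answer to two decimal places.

Snell's law: sin θ₂ = (V₂/V₁)·sin θ₁ = (5819/1467)·sin 7.5° = 0.5177.
θ₂ = arcsin 0.5177 = 31.18° from the normal.

31.18°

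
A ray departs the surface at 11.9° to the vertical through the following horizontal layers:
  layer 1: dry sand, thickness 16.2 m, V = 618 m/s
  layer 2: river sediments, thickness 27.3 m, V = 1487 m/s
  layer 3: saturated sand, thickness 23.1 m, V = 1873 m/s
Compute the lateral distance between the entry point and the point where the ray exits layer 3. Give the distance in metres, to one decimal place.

p = sin θ₁/V₁ = sin 11.9°/618 = 3.3366e-04 s/m is conserved through the stack.
Layer 1: θ = 11.90°; offset = 16.2·tan 11.90° = 3.414 m.
Layer 2: sin θ = p·1487 = 0.4962 → θ = 29.75°; offset = 27.3·tan 29.75° = 15.601 m.
Layer 3: sin θ = p·1873 = 0.6250 → θ = 38.68°; offset = 23.1·tan 38.68° = 18.492 m.
Total horizontal offset = 37.507 m.

37.5 m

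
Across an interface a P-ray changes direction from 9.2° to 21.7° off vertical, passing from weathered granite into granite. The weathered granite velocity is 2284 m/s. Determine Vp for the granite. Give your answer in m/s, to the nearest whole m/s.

sin 9.2° = 0.1599; sin 21.7° = 0.3697.
V₂ = V₁·(sin θ₂/sin θ₁) = 2284·(0.3697/0.1599) = 5282.06 m/s.

5282 m/s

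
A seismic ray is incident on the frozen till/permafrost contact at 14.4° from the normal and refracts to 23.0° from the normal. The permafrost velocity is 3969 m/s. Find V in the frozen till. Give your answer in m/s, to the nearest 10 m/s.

2530 m/s

Snell's law: sin 14.4°/V₁ = sin 23.0°/V₂.
V₁ = V₂·sin 14.4°/sin 23.0° = 3969 × 0.6365 = 2526.16 m/s.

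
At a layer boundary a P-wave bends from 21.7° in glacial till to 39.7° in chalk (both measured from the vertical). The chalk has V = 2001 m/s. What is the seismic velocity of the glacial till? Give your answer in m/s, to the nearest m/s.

Snell's law: sin 21.7°/V₁ = sin 39.7°/V₂.
V₁ = V₂·sin 21.7°/sin 39.7° = 2001 × 0.5788 = 1158.27 m/s.

1158 m/s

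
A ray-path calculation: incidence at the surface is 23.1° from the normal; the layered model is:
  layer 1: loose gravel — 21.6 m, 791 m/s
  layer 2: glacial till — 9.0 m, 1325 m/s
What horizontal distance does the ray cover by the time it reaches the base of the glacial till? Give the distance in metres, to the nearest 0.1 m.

17.1 m

p = sin θ₁/V₁ = sin 23.1°/791 = 4.9600e-04 s/m is conserved through the stack.
Layer 1: θ = 23.10°; offset = 21.6·tan 23.10° = 9.213 m.
Layer 2: sin θ = p·1325 = 0.6572 → θ = 41.09°; offset = 9.0·tan 41.09° = 7.848 m.
Total horizontal offset = 17.061 m.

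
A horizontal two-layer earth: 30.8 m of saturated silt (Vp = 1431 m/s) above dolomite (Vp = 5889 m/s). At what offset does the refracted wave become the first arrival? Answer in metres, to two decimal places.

78.93 m

x_cross = 2h·√((V₂+V₁)/(V₂−V₁)).
(V₂+V₁)/(V₂−V₁) = (5889+1431)/(5889−1431) = 1.6420; √ = 1.2814.
x_cross = 2·30.8·1.2814 = 78.93 m.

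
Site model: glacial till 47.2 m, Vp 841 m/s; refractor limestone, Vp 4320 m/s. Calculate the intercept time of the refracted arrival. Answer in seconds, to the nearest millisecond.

tᵢ = 2h·√(V₂²−V₁²)/(V₁V₂).
√(V₂²−V₁²) = √(4320²−841²) = 4237.3 m/s.
tᵢ = 2·47.2·4237.3/(841·4320) = 0.11010 s.

0.110 s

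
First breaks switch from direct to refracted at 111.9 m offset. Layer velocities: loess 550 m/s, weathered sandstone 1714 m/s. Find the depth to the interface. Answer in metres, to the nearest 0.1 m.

40.1 m

h = (x_cross/2)·√((V₂−V₁)/(V₂+V₁)).
(V₂−V₁)/(V₂+V₁) = (1714−550)/(1714+550) = 0.5141; √ = 0.7170.
h = (111.9/2)·0.7170 = 40.12 m.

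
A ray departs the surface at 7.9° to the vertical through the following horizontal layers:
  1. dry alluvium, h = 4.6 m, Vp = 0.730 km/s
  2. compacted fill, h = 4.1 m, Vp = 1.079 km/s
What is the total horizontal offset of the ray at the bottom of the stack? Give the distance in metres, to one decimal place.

p = sin θ₁/V₁ = sin 7.9°/0.730 = 1.8828e-01 s/km is conserved through the stack.
Layer 1: θ = 7.90°; offset = 4.6·tan 7.90° = 0.638 m.
Layer 2: sin θ = p·1.079 = 0.2032 → θ = 11.72°; offset = 4.1·tan 11.72° = 0.851 m.
Σ offsets = 1.489 m.

1.5 m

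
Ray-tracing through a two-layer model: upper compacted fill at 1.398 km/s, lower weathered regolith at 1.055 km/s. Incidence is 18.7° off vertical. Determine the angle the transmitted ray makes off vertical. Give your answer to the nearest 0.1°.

14.0°

sin θ₁/V₁ = sin θ₂/V₂ ⇒ sin θ₂ = 1.055·sin 18.7°/1.398 = 1.055·0.3206/1.398 = 0.2420.
θ₂ = arcsin 0.2420 = 14.00° from the normal.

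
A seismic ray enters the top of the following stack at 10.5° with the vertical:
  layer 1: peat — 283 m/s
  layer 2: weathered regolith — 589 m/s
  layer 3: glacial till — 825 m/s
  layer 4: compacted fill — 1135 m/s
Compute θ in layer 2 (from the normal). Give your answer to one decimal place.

22.3°

Snell's law across each interface conserves sin θ / V, so sin θ_2 = V_2·sin θ₁/V₁.
sin θ_2 = 589 × sin 10.5° / 283 = 0.3793.
θ_2 = 22.29° from the vertical.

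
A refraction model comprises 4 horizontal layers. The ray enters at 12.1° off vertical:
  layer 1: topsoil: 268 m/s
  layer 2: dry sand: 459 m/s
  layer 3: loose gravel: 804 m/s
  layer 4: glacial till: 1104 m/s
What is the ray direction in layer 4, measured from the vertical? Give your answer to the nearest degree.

Snell's law across each interface conserves sin θ / V, so sin θ_4 = V_4·sin θ₁/V₁.
sin θ_4 = 1104 × sin 12.1° / 268 = 0.8635.
θ_4 = 59.71° from the vertical.

60°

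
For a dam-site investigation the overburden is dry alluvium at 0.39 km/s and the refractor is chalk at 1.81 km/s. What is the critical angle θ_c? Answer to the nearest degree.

12°

At critical incidence the refracted ray runs along the interface (θ₂ = 90°), so sin θ_c = V₁/V₂.
θ_c = arcsin(0.39/1.81) = arcsin 0.2155 = 12.44°.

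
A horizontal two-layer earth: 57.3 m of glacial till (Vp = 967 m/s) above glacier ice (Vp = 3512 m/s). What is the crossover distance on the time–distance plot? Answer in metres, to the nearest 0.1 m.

152.0 m

x_cross = 2h·√((V₂+V₁)/(V₂−V₁)).
(V₂+V₁)/(V₂−V₁) = (3512+967)/(3512−967) = 1.7599; √ = 1.3266.
x_cross = 2·57.3·1.3266 = 152.03 m.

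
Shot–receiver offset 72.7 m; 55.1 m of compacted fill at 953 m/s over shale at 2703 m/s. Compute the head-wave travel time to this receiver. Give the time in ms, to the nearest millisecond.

t = x/V₂ + 2h·√(V₂²−V₁²)/(V₁V₂).
√(V₂²−V₁²) = √(2703²−953²) = 2529.4 m/s; delay term = 2·55.1·2529.4/(953·2703) = 0.10821 s.
t = 72.7/2703 + 0.10821 = 0.13511 s.

135 ms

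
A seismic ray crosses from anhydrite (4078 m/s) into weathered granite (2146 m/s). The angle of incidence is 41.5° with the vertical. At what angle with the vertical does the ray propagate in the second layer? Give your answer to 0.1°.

20.4°

Snell's law: sin θ₂ = (V₂/V₁)·sin θ₁ = (2146/4078)·sin 41.5° = 0.3487.
θ₂ = sin⁻¹(0.3487) = 20.41° (from vertical).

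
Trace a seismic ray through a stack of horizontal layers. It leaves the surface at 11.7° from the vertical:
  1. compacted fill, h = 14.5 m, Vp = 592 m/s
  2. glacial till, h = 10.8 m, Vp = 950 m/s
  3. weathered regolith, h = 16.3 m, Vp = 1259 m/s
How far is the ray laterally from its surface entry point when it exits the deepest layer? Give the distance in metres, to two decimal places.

Apply Snell's law at each interface; in layer i the horizontal offset is hᵢ·tan θᵢ.
Layer 1: θ = 11.70°; offset = 14.5·tan 11.70° = 3.0028 m.
Layer 2: sin θ = 950·sin 11.7°/592 = 0.3254, θ = 18.99°; offset = 10.8·tan 18.99° = 3.7168 m.
Layer 3: sin θ = 1259·sin 11.7°/592 = 0.4313, θ = 25.55°; offset = 16.3·tan 25.55° = 7.7914 m.
Summing the layer offsets gives 14.5111 m.

14.51 m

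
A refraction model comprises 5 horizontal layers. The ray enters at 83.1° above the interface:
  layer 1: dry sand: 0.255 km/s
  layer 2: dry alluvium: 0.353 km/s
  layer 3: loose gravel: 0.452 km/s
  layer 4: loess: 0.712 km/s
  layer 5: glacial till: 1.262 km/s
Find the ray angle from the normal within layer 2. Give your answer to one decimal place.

From the normal: θ₁ = 90° − 83.1° = 6.9°.
Snell's law across each interface conserves sin θ / V, so sin θ_2 = V_2·sin θ₁/V₁.
sin θ_2 = 0.353 × sin 6.9° / 0.255 = 0.1663.
θ_2 = arcsin 0.1663 = 9.57°.

9.6°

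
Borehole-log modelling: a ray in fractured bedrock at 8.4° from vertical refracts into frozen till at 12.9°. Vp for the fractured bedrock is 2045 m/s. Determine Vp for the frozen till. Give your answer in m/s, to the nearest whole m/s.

sin 8.4° = 0.1461; sin 12.9° = 0.2233.
V₂ = V₁·(sin θ₂/sin θ₁) = 2045·(0.2233/0.1461) = 3125.25 m/s.

3125 m/s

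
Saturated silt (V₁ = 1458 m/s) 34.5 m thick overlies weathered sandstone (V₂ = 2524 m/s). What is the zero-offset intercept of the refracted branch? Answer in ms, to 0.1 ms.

38.6 ms

θ_c = arcsin(V₁/V₂) = arcsin(1458/2524) = 35.29°; cos θ_c = 0.8163.
tᵢ = 2h·cos θ_c / V₁ = 2·34.5·0.8163 / 1458 = 0.03863 s.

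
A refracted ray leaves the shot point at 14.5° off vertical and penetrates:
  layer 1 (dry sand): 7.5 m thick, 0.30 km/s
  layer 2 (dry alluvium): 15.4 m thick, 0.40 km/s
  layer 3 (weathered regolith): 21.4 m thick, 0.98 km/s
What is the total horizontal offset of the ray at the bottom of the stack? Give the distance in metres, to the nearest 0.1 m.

37.8 m

p = sin θ₁/V₁ = sin 14.5°/0.30 = 8.3460e-01 s/km is conserved through the stack.
Layer 1: θ = 14.50°; offset = 7.5·tan 14.50° = 1.940 m.
Layer 2: sin θ = p·0.40 = 0.3338 → θ = 19.50°; offset = 15.4·tan 19.50° = 5.454 m.
Layer 3: sin θ = p·0.98 = 0.8179 → θ = 54.88°; offset = 21.4·tan 54.88° = 30.422 m.
Total horizontal offset = 37.816 m.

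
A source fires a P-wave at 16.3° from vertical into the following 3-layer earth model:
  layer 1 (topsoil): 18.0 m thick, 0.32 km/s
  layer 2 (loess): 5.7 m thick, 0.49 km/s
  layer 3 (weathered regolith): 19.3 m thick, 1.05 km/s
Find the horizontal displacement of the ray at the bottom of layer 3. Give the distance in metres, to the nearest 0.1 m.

53.6 m

Apply Snell's law at each interface; in layer i the horizontal offset is hᵢ·tan θᵢ.
Layer 1: θ = 16.30°; offset = 18.0·tan 16.30° = 5.264 m.
Layer 2: sin θ = 0.49·sin 16.3°/0.32 = 0.4298, θ = 25.45°; offset = 5.7·tan 25.45° = 2.713 m.
Layer 3: sin θ = 1.05·sin 16.3°/0.32 = 0.9209, θ = 67.06°; offset = 19.3·tan 67.06° = 45.609 m.
Σ offsets = 53.585 m.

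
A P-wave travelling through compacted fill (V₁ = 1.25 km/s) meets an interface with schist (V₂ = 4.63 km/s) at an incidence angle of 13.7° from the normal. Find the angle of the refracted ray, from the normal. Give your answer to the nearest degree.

61°

sin θ₁/V₁ = sin θ₂/V₂ ⇒ sin θ₂ = 4.63·sin 13.7°/1.25 = 4.63·0.2368/1.25 = 0.8772.
θ₂ = sin⁻¹(0.8772) = 61.31° (from vertical).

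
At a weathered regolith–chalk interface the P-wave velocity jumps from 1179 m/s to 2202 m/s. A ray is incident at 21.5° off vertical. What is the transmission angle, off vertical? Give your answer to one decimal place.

sin θ₁/V₁ = sin θ₂/V₂ ⇒ sin θ₂ = 2202·sin 21.5°/1179 = 2202·0.3665/1179 = 0.6845.
θ₂ = sin⁻¹(0.6845) = 43.20° (from vertical).

43.2°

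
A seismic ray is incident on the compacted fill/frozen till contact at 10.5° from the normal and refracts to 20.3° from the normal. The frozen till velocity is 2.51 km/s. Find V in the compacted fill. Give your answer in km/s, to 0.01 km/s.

sin 10.5° = 0.1822; sin 20.3° = 0.3469.
V₁ = V₂·(sin θ₁/sin θ₂) = 2.51·(0.1822/0.3469) = 1.32 km/s.

1.32 km/s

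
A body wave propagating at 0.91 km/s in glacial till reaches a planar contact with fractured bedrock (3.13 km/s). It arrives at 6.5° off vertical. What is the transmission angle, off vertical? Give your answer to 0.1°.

sin θ₁/V₁ = sin θ₂/V₂ ⇒ sin θ₂ = 3.13·sin 6.5°/0.91 = 3.13·0.1132/0.91 = 0.3894.
θ₂ = sin⁻¹(0.3894) = 22.92° (from vertical).

22.9°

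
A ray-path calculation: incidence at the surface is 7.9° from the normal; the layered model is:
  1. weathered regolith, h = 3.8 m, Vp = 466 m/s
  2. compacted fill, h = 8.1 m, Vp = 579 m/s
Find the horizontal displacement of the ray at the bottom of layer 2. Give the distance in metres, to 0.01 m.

1.93 m

Apply Snell's law at each interface; in layer i the horizontal offset is hᵢ·tan θᵢ.
Layer 1: θ = 7.90°; offset = 3.8·tan 7.90° = 0.5273 m.
Layer 2: sin θ = 579·sin 7.9°/466 = 0.1708, θ = 9.83°; offset = 8.1·tan 9.83° = 1.4039 m.
Σ offsets = 1.9312 m.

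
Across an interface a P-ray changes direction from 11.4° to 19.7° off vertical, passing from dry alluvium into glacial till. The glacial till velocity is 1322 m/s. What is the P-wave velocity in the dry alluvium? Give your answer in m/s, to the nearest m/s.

Snell's law: sin 11.4°/V₁ = sin 19.7°/V₂.
V₁ = V₂·sin 11.4°/sin 19.7° = 1322 × 0.5864 = 775.16 m/s.

775 m/s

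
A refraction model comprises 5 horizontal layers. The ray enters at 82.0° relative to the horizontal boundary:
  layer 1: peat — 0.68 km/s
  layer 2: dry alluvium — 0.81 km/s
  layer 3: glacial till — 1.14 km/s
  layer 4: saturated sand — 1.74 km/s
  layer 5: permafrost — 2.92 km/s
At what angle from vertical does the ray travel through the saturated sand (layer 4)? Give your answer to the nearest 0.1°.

From the normal: θ₁ = 90° − 82.0° = 8.0°.
Ray parameter p = sin 8.0° / 0.68 = 2.0467e-01 s/km.
sin θ_4 = p·V_4 = 2.0467e-01 × 1.74 = 0.3561.
θ_4 = arcsin 0.3561 = 20.86°.

20.9°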